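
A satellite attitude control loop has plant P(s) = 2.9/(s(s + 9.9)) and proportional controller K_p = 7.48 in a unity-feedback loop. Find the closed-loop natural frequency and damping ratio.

ω_n = 4.66 rad/s, ζ = 1.06

The closed-loop denominator is s(s+9.9) + 7.48·2.9 = s² + 9.9s + 21.69.
So ω_n² = 21.69 ⇒ ω_n = 4.657 rad/s, and ζ = 9.9/(2ω_n) = 1.06.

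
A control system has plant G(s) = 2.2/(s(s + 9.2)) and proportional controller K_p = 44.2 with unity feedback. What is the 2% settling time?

Closed-loop characteristic equation: s² + 9.2s + 97.24 = 0, so ω_n = 9.861 rad/s and ζ = 9.2/(2·9.861) = 0.4665.
2% settling time T_s ≈ 4/(ζω_n) = 4/4.6 = 0.87 s.

T_s ≈ 0.87 s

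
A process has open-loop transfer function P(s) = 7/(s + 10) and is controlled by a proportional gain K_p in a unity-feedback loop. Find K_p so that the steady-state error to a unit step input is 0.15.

K_p = 8.1

For a type-0 loop with proportional control, e_ss = 1/(1 + K_p·P(0)).
P(0) = 0.7. Require 1/(1 + K_p·0.7) = 0.15, so 1 + 0.7·K_p = 6.667.
K_p = (6.667 − 1)/0.7 = 8.1.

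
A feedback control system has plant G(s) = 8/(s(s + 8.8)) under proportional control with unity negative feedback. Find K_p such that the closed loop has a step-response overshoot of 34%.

From %OS = 100·exp(−πζ/√(1−ζ²)) = 34%, ζ = −ln(0.34)/√(π²+ln²(0.34)) = 0.3248.
Characteristic equation s² + 8.8s + 8K_p = 0 gives ζ = 8.8/(2√(8K_p)).
Setting ζ = 0.3248: √(8K_p) = 8.8/(2·0.3248) = 13.55, so K_p = 183.5/8 = 22.9.

K_p = 22.9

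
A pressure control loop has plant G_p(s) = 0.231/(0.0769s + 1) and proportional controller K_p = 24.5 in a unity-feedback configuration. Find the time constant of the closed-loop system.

Closed loop: T(s) = K_p·G_p/(1+K_p·G_p) = 5.66/(0.0769s + 1 + 5.66), with pole at s = −(1 + 5.66)/0.0769 = −86.6.
Closed-loop time constant τ = 1/86.6 = 0.0115 s.

τ = 0.0115 s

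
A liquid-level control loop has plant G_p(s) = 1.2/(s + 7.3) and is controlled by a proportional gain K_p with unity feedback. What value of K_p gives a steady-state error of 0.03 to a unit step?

For a type-0 loop with proportional control, e_ss = 1/(1 + K_p·G_p(0)).
G_p(0) = 0.1644. Require 1/(1 + K_p·0.1644) = 0.03, so 1 + 0.1644·K_p = 33.33.
K_p = (33.33 − 1)/0.1644 = 197.

K_p = 197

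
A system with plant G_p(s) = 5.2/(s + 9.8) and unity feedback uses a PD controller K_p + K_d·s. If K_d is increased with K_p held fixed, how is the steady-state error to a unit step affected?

unchanged

At s = 0 the derivative term contributes nothing: C(0) = K_p regardless of K_d, so K_pos = K_p·G_p(0) and e_ss are unchanged.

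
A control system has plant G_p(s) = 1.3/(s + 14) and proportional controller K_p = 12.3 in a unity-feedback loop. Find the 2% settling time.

Closed-loop transfer function: T(s) = K_p·G_p(s)/(1 + K_p·G_p(s)) = 15.99/(s + 14 + 15.99) = 15.99/(s + 29.99).
Time constant τ = 1/29.99 = 0.03334 s, so the 2% settling time is about 4τ = 0.133 s.

T_s ≈ 0.133 s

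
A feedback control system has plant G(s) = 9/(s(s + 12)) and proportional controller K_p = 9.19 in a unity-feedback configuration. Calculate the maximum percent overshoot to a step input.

6.34%

The closed-loop denominator s² + 12s + 82.71 gives ω_n = √82.71 = 9.095 and ζ = 12/(2ω_n) = 0.6597.
%OS = 100·exp(−πζ/√(1−ζ²)) = 100·exp(−π·0.6597/√0.5647) = 6.34%.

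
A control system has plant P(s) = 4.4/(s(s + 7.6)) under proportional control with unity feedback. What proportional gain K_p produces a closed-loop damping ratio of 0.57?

K_p = 10.1

Closed-loop characteristic equation: s² + 7.6s + K_p·4.4 = 0.
So ω_n = √(4.4K_p) and 2ζω_n = 7.6, giving ζ = 7.6/(2√(4.4K_p)).
Setting ζ = 0.57: √(4.4K_p) = 7.6/(2·0.57) = 6.667, so K_p = 44.44/4.4 = 10.1.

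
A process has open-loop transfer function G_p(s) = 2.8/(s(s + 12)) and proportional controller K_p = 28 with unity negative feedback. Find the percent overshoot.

From 1 + K_pG_p(s) = 0: s² + 12s + 78.4 = 0 ⇒ ω_n = 8.854, ζ = 0.6776.
%OS = 100·exp(−πζ/√(1−ζ²)) = 100·exp(−π·0.6776/√0.5408) = 5.53%.

5.53%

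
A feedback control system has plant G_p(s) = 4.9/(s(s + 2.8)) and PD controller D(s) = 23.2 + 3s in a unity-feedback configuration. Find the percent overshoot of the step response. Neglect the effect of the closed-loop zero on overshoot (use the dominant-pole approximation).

1.1%

Forward path: (23.2 + 3s)·4.9/(s(s+2.8)). The closed-loop characteristic equation is s² + (2.8 + 4.9·3)s + 4.9·23.2 = 0.
That is s² + 17.5s + 113.7 = 0, so ω_n = 10.66 rad/s and ζ = 17.5/(2·10.66) = 0.8207.
%OS = 100·exp(−πζ/√(1−ζ²)) = 1.1%.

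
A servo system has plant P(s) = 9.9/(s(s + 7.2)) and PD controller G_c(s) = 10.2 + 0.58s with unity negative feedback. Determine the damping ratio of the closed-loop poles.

ζ = 0.644

Forward path: (10.2 + 0.58s)·9.9/(s(s+7.2)). The closed-loop characteristic equation is s² + (7.2 + 9.9·0.58)s + 9.9·10.2 = 0.
That is s² + 12.94s + 101 = 0, so ω_n = 10.05 rad/s and ζ = 12.94/(2·10.05) = 0.644.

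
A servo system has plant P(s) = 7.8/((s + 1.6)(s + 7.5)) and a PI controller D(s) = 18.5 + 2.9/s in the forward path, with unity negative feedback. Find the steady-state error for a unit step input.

The open loop D(s)P(s) has a pole at the origin (type 1), so the static position error constant is infinite and e_ss = 1/(1+∞) = 0.

0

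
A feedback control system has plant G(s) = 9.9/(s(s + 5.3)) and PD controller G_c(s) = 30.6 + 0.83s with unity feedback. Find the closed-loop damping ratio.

Forward path: (30.6 + 0.83s)·9.9/(s(s+5.3)). The closed-loop characteristic equation is s² + (5.3 + 9.9·0.83)s + 9.9·30.6 = 0.
That is s² + 13.52s + 302.9 = 0, so ω_n = 17.41 rad/s and ζ = 13.52/(2·17.41) = 0.3883.

ζ = 0.388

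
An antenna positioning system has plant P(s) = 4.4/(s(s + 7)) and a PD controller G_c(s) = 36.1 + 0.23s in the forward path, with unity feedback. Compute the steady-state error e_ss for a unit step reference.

0

The open loop G_c(s)P(s) has a pole at the origin (type 1), so the static position error constant is infinite and e_ss = 1/(1+∞) = 0.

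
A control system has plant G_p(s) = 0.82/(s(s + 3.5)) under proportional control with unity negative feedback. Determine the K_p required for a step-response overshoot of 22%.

K_p = 19.8

From %OS = 100·exp(−πζ/√(1−ζ²)) = 22%, ζ = −ln(0.22)/√(π²+ln²(0.22)) = 0.4342.
Characteristic equation s² + 3.5s + 0.82K_p = 0 gives ζ = 3.5/(2√(0.82K_p)).
Setting ζ = 0.4342: √(0.82K_p) = 3.5/(2·0.4342) = 4.031, so K_p = 16.25/0.82 = 19.8.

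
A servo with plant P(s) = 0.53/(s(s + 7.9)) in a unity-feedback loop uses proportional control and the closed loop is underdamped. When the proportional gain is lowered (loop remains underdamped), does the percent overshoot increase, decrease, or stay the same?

ζ = 7.9/(2√(0.53K_p)) rises as K_p falls; higher damping means less overshoot.

decrease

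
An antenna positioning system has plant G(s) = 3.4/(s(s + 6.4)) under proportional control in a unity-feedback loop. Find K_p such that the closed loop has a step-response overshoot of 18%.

K_p = 13.1

From %OS = 100·exp(−πζ/√(1−ζ²)) = 18%, ζ = −ln(0.18)/√(π²+ln²(0.18)) = 0.4791.
Characteristic equation s² + 6.4s + 3.4K_p = 0 gives ζ = 6.4/(2√(3.4K_p)).
Setting ζ = 0.4791: √(3.4K_p) = 6.4/(2·0.4791) = 6.679, so K_p = 44.61/3.4 = 13.1.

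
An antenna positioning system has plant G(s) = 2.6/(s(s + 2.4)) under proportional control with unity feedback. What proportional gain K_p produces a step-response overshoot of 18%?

K_p = 2.41

From %OS = 100·exp(−πζ/√(1−ζ²)) = 18%, ζ = −ln(0.18)/√(π²+ln²(0.18)) = 0.4791.
Characteristic equation s² + 2.4s + 2.6K_p = 0 gives ζ = 2.4/(2√(2.6K_p)).
Setting ζ = 0.4791: √(2.6K_p) = 2.4/(2·0.4791) = 2.505, so K_p = 6.273/2.6 = 2.41.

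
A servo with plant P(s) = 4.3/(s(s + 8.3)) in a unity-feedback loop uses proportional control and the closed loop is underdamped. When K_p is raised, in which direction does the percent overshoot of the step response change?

ζ = 8.3/(2√(4.3K_p)) decreases as K_p grows; lower damping means more overshoot.

increase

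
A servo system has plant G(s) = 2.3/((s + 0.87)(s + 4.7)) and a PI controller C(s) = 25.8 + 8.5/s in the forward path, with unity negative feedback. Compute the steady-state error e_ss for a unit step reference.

0

The open loop C(s)G(s) has a pole at the origin (type 1), so the static position error constant is infinite and e_ss = 1/(1+∞) = 0.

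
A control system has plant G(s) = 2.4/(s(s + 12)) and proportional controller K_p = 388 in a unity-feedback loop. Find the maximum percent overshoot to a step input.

From 1 + K_pG(s) = 0: s² + 12s + 931.2 = 0 ⇒ ω_n = 30.52, ζ = 0.1966.
%OS = 100·exp(−πζ/√(1−ζ²)) = 100·exp(−π·0.1966/√0.9613) = 53.3%.

53.3%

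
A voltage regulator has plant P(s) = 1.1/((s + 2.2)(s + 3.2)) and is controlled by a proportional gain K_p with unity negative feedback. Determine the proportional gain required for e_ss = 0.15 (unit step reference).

K_p = 36.3

For a type-0 loop with proportional control, e_ss = 1/(1 + K_p·P(0)).
P(0) = 0.1562. Require 1/(1 + K_p·0.1562) = 0.15, so 1 + 0.1562·K_p = 6.667.
K_p = (6.667 − 1)/0.1562 = 36.3.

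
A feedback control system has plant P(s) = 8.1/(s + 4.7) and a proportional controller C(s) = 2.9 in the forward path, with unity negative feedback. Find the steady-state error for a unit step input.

0.167

The loop is type 0. Static position error constant K_pos = C(0)·P(0) = 2.9·1.723 = 4.998.
Steady-state error to a unit step: e_ss = 1/(1+K_pos) = 1/5.998 = 0.167.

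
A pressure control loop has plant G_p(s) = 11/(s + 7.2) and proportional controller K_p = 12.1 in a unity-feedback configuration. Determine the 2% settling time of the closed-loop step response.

T_s ≈ 0.0285 s

Closed-loop transfer function: T(s) = K_p·G_p(s)/(1 + K_p·G_p(s)) = 133.1/(s + 7.2 + 133.1) = 133.1/(s + 140.3).
Time constant τ = 1/140.3 = 0.007128 s, so the 2% settling time is about 4τ = 0.0285 s.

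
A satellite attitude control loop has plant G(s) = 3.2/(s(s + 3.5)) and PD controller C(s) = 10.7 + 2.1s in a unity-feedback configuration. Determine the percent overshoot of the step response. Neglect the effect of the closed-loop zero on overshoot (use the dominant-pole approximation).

Forward path: (10.7 + 2.1s)·3.2/(s(s+3.5)). The closed-loop characteristic equation is s² + (3.5 + 3.2·2.1)s + 3.2·10.7 = 0.
That is s² + 10.22s + 34.24 = 0, so ω_n = 5.851 rad/s and ζ = 10.22/(2·5.851) = 0.8733.
%OS = 100·exp(−πζ/√(1−ζ²)) = 0.359%.

0.359%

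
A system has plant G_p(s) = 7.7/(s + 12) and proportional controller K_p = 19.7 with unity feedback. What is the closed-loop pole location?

s = -163.7

Closed-loop transfer function: T(s) = K_p·G_p(s)/(1 + K_p·G_p(s)) = 151.7/(s + 12 + 151.7) = 151.7/(s + 163.7).
The closed-loop pole is at s = −163.7.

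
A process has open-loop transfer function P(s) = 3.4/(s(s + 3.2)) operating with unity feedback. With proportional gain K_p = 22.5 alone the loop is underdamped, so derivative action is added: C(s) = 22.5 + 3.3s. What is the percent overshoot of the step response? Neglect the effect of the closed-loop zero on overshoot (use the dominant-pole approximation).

1.03%

Forward path: (22.5 + 3.3s)·3.4/(s(s+3.2)). The closed-loop characteristic equation is s² + (3.2 + 3.4·3.3)s + 3.4·22.5 = 0.
That is s² + 14.42s + 76.5 = 0, so ω_n = 8.746 rad/s and ζ = 14.42/(2·8.746) = 0.8243.
%OS = 100·exp(−πζ/√(1−ζ²)) = 1.03%.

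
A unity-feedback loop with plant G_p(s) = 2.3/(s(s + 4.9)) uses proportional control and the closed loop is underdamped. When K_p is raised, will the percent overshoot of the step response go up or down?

Characteristic equation s² + 4.9s + K_p·2.3 = 0: raising K_p raises ω_n while 2ζω_n = 4.9 is fixed, so ζ falls and overshoot grows.

increase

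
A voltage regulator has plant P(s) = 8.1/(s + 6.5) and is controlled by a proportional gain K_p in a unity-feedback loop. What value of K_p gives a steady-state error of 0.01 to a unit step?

The loop is type 0, so e_ss(step) = 1/(1 + K_pos) with K_pos = K_p·P(0).
P(0) = 1.246. Require 1/(1 + K_p·1.246) = 0.01, so 1 + 1.246·K_p = 100.
K_p = (100 − 1)/1.246 = 79.4.

K_p = 79.4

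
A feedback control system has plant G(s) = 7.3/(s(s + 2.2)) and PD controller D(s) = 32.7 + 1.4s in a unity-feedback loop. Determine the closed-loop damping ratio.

Forward path: (32.7 + 1.4s)·7.3/(s(s+2.2)). The closed-loop characteristic equation is s² + (2.2 + 7.3·1.4)s + 7.3·32.7 = 0.
That is s² + 12.42s + 238.7 = 0, so ω_n = 15.45 rad/s and ζ = 12.42/(2·15.45) = 0.4019.

ζ = 0.402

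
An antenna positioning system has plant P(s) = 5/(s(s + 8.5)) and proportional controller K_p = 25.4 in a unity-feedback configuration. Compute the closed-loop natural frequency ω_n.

ω_n = 11.3 rad/s

1 + K_p·P(s) = 0 gives s² + 8.5s + 127 = 0.
So ω_n² = 127 ⇒ ω_n = 11.27 rad/s, and ζ = 8.5/(2ω_n) = 0.377.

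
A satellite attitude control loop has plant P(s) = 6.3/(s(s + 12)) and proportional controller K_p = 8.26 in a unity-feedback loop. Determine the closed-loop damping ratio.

With unity feedback the closed-loop characteristic equation is s² + 12s + 8.26·6.3 = s² + 12s + 52.04 = 0.
So ω_n² = 52.04 ⇒ ω_n = 7.214 rad/s, and ζ = 12/(2ω_n) = 0.832.

ζ = 0.832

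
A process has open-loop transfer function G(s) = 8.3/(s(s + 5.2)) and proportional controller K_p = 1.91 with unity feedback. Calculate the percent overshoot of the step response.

The closed-loop denominator s² + 5.2s + 15.85 gives ω_n = √15.85 = 3.982 and ζ = 5.2/(2ω_n) = 0.653.
%OS = 100·exp(−πζ/√(1−ζ²)) = 100·exp(−π·0.653/√0.5736) = 6.66%.

6.66%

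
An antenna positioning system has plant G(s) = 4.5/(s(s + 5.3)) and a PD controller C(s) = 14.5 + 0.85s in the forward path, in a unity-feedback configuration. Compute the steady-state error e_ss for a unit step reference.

The open loop C(s)G(s) has a pole at the origin (type 1), so the static position error constant is infinite and e_ss = 1/(1+∞) = 0.

0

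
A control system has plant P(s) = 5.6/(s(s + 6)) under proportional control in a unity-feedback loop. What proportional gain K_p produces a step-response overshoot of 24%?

K_p = 9.4

From %OS = 100·exp(−πζ/√(1−ζ²)) = 24%, ζ = −ln(0.24)/√(π²+ln²(0.24)) = 0.4136.
Characteristic equation s² + 6s + 5.6K_p = 0 gives ζ = 6/(2√(5.6K_p)).
Setting ζ = 0.4136: √(5.6K_p) = 6/(2·0.4136) = 7.254, so K_p = 52.61/5.6 = 9.4.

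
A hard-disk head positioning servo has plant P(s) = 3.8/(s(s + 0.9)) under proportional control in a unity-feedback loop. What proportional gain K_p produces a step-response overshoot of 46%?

From %OS = 100·exp(−πζ/√(1−ζ²)) = 46%, ζ = −ln(0.46)/√(π²+ln²(0.46)) = 0.24.
Characteristic equation s² + 0.9s + 3.8K_p = 0 gives ζ = 0.9/(2√(3.8K_p)).
Setting ζ = 0.24: √(3.8K_p) = 0.9/(2·0.24) = 1.875, so K_p = 3.517/3.8 = 0.926.

K_p = 0.926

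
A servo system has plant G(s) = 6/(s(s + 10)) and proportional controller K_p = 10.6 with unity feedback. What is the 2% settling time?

The closed-loop denominator s² + 10s + 63.6 gives ω_n = √63.6 = 7.975 and ζ = 10/(2ω_n) = 0.627.
2% settling time T_s ≈ 4/(ζω_n) = 4/5 = 0.8 s.

T_s ≈ 0.8 s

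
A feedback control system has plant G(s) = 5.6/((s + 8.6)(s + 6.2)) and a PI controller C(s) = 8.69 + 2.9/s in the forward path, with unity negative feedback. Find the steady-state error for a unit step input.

The open loop C(s)G(s) has a pole at the origin (type 1), so the static position error constant is infinite and e_ss = 1/(1+∞) = 0.

0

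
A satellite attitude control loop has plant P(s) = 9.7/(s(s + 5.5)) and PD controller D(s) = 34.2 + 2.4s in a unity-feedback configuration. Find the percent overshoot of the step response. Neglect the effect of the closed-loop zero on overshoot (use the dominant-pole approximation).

Forward path: (34.2 + 2.4s)·9.7/(s(s+5.5)). The closed-loop characteristic equation is s² + (5.5 + 9.7·2.4)s + 9.7·34.2 = 0.
That is s² + 28.78s + 331.7 = 0, so ω_n = 18.21 rad/s and ζ = 28.78/(2·18.21) = 0.7901.
%OS = 100·exp(−πζ/√(1−ζ²)) = 1.74%.

1.74%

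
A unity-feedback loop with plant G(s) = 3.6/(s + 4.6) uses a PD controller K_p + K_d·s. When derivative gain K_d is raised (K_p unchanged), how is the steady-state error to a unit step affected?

unchanged

At s = 0 the derivative term contributes nothing: C(0) = K_p regardless of K_d, so K_pos = K_p·G(0) and e_ss are unchanged.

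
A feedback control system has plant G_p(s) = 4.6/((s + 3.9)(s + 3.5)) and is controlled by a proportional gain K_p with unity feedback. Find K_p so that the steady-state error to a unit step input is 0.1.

Steady-state error for a unit step on this type-0 loop is 1/(1 + K_p·G_p(0)).
G_p(0) = 0.337. Require 1/(1 + K_p·0.337) = 0.1, so 1 + 0.337·K_p = 10.
K_p = (10 − 1)/0.337 = 26.7.

K_p = 26.7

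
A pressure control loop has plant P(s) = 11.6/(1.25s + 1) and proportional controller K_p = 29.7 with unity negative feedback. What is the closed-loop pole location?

s = -276.4

Closed loop: T(s) = K_p·P/(1+K_p·P) = 344.5/(1.25s + 1 + 344.5), with pole at s = −(1 + 344.5)/1.25 = −276.4.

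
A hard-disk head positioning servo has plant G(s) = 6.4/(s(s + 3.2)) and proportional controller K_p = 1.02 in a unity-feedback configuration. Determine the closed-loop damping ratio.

1 + K_p·G(s) = 0 gives s² + 3.2s + 6.528 = 0.
Matching s² + 2ζω_n s + ω_n²: ω_n = √6.528 = 2.555 rad/s and 2ζω_n = 3.2, so ζ = 3.2/(2·2.555) = 0.626.

ζ = 0.626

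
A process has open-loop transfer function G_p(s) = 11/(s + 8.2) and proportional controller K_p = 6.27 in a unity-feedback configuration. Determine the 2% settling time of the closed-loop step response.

T_s ≈ 0.0518 s

Closed-loop transfer function: T(s) = K_p·G_p(s)/(1 + K_p·G_p(s)) = 68.97/(s + 8.2 + 68.97) = 68.97/(s + 77.17).
Time constant τ = 1/77.17 = 0.01296 s, so the 2% settling time is about 4τ = 0.0518 s.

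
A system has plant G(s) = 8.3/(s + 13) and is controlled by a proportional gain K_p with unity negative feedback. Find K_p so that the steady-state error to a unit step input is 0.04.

K_p = 37.6

Steady-state error for a unit step on this type-0 loop is 1/(1 + K_p·G(0)).
G(0) = 0.6385. Require 1/(1 + K_p·0.6385) = 0.04, so 1 + 0.6385·K_p = 25.
K_p = (25 − 1)/0.6385 = 37.6.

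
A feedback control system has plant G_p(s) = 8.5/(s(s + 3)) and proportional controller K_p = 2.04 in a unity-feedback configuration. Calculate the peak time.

T_p = 0.809 s

From 1 + K_pG_p(s) = 0: s² + 3s + 17.34 = 0 ⇒ ω_n = 4.164, ζ = 0.3602.
Damped frequency ω_d = ω_n√(1−ζ²) = 3.885 rad/s, so peak time T_p = π/ω_d = 0.809 s.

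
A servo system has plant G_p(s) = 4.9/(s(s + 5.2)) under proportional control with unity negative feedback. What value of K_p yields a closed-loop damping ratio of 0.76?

Closed-loop characteristic equation: s² + 5.2s + K_p·4.9 = 0.
So ω_n = √(4.9K_p) and 2ζω_n = 5.2, giving ζ = 5.2/(2√(4.9K_p)).
Setting ζ = 0.76: √(4.9K_p) = 5.2/(2·0.76) = 3.421, so K_p = 11.7/4.9 = 2.39.

K_p = 2.39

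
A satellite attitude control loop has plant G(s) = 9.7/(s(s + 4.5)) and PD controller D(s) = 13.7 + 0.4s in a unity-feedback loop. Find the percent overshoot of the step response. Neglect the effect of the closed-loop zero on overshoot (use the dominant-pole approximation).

Forward path: (13.7 + 0.4s)·9.7/(s(s+4.5)). The closed-loop characteristic equation is s² + (4.5 + 9.7·0.4)s + 9.7·13.7 = 0.
That is s² + 8.38s + 132.9 = 0, so ω_n = 11.53 rad/s and ζ = 8.38/(2·11.53) = 0.3635.
%OS = 100·exp(−πζ/√(1−ζ²)) = 29.4%.

29.4%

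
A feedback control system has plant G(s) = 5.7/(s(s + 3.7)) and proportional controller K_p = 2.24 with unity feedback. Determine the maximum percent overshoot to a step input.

From 1 + K_pG(s) = 0: s² + 3.7s + 12.77 = 0 ⇒ ω_n = 3.573, ζ = 0.5177.
%OS = 100·exp(−πζ/√(1−ζ²)) = 100·exp(−π·0.5177/√0.7319) = 14.9%.

14.9%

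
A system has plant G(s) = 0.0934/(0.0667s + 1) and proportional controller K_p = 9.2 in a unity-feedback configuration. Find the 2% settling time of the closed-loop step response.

T_s ≈ 0.143 s

Closed loop: T(s) = K_p·G/(1+K_p·G) = 0.8593/(0.0667s + 1 + 0.8593), with pole at s = −(1 + 0.8593)/0.0667 = −27.88.
τ = 1/27.88 = 0.03587 s, so 2% settling time ≈ 4τ = 0.143 s.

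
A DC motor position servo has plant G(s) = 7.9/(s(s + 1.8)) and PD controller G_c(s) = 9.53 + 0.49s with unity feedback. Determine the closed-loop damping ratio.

ζ = 0.327

Forward path: (9.53 + 0.49s)·7.9/(s(s+1.8)). The closed-loop characteristic equation is s² + (1.8 + 7.9·0.49)s + 7.9·9.53 = 0.
That is s² + 5.671s + 75.29 = 0, so ω_n = 8.677 rad/s and ζ = 5.671/(2·8.677) = 0.3268.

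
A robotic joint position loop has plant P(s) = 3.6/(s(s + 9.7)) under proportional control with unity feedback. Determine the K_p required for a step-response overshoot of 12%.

From %OS = 100·exp(−πζ/√(1−ζ²)) = 12%, ζ = −ln(0.12)/√(π²+ln²(0.12)) = 0.5594.
Characteristic equation s² + 9.7s + 3.6K_p = 0 gives ζ = 9.7/(2√(3.6K_p)).
Setting ζ = 0.5594: √(3.6K_p) = 9.7/(2·0.5594) = 8.67, so K_p = 75.16/3.6 = 20.9.

K_p = 20.9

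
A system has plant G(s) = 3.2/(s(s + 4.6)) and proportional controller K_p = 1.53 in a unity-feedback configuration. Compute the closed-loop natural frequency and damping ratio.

ω_n = 2.21 rad/s, ζ = 1.04

The closed-loop denominator is s(s+4.6) + 1.53·3.2 = s² + 4.6s + 4.896.
Matching s² + 2ζω_n s + ω_n²: ω_n = √4.896 = 2.213 rad/s and 2ζω_n = 4.6, so ζ = 4.6/(2·2.213) = 1.04.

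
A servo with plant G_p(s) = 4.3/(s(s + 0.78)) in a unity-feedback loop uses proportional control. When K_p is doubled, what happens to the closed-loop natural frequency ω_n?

increase

ω_n = √(4.3·K_p), which grows with K_p.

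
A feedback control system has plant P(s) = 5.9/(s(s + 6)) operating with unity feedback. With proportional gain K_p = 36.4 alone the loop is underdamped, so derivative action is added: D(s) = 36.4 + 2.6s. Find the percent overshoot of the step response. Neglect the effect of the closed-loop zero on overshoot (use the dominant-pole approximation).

Forward path: (36.4 + 2.6s)·5.9/(s(s+6)). The closed-loop characteristic equation is s² + (6 + 5.9·2.6)s + 5.9·36.4 = 0.
That is s² + 21.34s + 214.8 = 0, so ω_n = 14.65 rad/s and ζ = 21.34/(2·14.65) = 0.7281.
%OS = 100·exp(−πζ/√(1−ζ²)) = 3.55%.

3.55%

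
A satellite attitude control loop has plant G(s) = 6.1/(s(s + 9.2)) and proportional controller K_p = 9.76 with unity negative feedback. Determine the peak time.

T_p = 0.507 s

Closed-loop characteristic equation: s² + 9.2s + 59.54 = 0, so ω_n = 7.716 rad/s and ζ = 9.2/(2·7.716) = 0.5962.
Damped frequency ω_d = ω_n√(1−ζ²) = 6.195 rad/s, so peak time T_p = π/ω_d = 0.507 s.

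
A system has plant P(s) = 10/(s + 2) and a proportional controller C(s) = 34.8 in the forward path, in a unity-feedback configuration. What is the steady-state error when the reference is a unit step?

0.00571

The loop is type 0. Static position error constant K_pos = C(0)·P(0) = 34.8·5 = 174.
Steady-state error to a unit step: e_ss = 1/(1+K_pos) = 1/175 = 0.00571.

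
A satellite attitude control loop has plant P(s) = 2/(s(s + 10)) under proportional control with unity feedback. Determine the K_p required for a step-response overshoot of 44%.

K_p = 196

From %OS = 100·exp(−πζ/√(1−ζ²)) = 44%, ζ = −ln(0.44)/√(π²+ln²(0.44)) = 0.2528.
Characteristic equation s² + 10s + 2K_p = 0 gives ζ = 10/(2√(2K_p)).
Setting ζ = 0.2528: √(2K_p) = 10/(2·0.2528) = 19.78, so K_p = 391.1/2 = 196.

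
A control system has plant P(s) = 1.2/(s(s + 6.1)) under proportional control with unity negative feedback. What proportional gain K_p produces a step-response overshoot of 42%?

From %OS = 100·exp(−πζ/√(1−ζ²)) = 42%, ζ = −ln(0.42)/√(π²+ln²(0.42)) = 0.2662.
Characteristic equation s² + 6.1s + 1.2K_p = 0 gives ζ = 6.1/(2√(1.2K_p)).
Setting ζ = 0.2662: √(1.2K_p) = 6.1/(2·0.2662) = 11.46, so K_p = 131.3/1.2 = 109.

K_p = 109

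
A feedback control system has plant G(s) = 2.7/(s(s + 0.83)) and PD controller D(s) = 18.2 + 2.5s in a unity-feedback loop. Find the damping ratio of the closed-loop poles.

Forward path: (18.2 + 2.5s)·2.7/(s(s+0.83)). The closed-loop characteristic equation is s² + (0.83 + 2.7·2.5)s + 2.7·18.2 = 0.
That is s² + 7.58s + 49.14 = 0, so ω_n = 7.01 rad/s and ζ = 7.58/(2·7.01) = 0.5407.

ζ = 0.541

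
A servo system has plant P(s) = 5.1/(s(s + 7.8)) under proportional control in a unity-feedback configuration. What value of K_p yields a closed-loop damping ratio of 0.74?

Closed-loop characteristic equation: s² + 7.8s + K_p·5.1 = 0.
So ω_n = √(5.1K_p) and 2ζω_n = 7.8, giving ζ = 7.8/(2√(5.1K_p)).
Setting ζ = 0.74: √(5.1K_p) = 7.8/(2·0.74) = 5.27, so K_p = 27.78/5.1 = 5.45.

K_p = 5.45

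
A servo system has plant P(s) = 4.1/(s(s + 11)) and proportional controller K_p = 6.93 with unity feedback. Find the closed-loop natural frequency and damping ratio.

1 + K_p·P(s) = 0 gives s² + 11s + 28.41 = 0.
Matching s² + 2ζω_n s + ω_n²: ω_n = √28.41 = 5.33 rad/s and 2ζω_n = 11, so ζ = 11/(2·5.33) = 1.03.

ω_n = 5.33 rad/s, ζ = 1.03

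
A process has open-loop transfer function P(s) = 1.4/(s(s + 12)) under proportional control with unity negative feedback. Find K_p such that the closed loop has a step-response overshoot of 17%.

K_p = 107

From %OS = 100·exp(−πζ/√(1−ζ²)) = 17%, ζ = −ln(0.17)/√(π²+ln²(0.17)) = 0.4913.
Characteristic equation s² + 12s + 1.4K_p = 0 gives ζ = 12/(2√(1.4K_p)).
Setting ζ = 0.4913: √(1.4K_p) = 12/(2·0.4913) = 12.21, so K_p = 149.2/1.4 = 107.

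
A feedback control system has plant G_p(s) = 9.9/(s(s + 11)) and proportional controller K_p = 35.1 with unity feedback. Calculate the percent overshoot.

37.9%

The closed-loop denominator s² + 11s + 347.5 gives ω_n = √347.5 = 18.64 and ζ = 11/(2ω_n) = 0.295.
%OS = 100·exp(−πζ/√(1−ζ²)) = 100·exp(−π·0.295/√0.9129) = 37.9%.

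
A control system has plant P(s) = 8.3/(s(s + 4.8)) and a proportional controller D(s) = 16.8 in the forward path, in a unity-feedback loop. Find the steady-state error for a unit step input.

The open loop D(s)P(s) has a pole at the origin (type 1), so the static position error constant is infinite and e_ss = 1/(1+∞) = 0.

0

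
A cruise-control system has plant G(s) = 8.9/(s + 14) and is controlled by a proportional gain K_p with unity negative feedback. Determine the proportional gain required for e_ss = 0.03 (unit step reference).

Steady-state error for a unit step on this type-0 loop is 1/(1 + K_p·G(0)).
G(0) = 0.6357. Require 1/(1 + K_p·0.6357) = 0.03, so 1 + 0.6357·K_p = 33.33.
K_p = (33.33 − 1)/0.6357 = 50.9.

K_p = 50.9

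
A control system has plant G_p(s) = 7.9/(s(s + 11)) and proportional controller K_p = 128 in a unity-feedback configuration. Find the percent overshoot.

From 1 + K_pG_p(s) = 0: s² + 11s + 1011 = 0 ⇒ ω_n = 31.8, ζ = 0.173.
%OS = 100·exp(−πζ/√(1−ζ²)) = 100·exp(−π·0.173/√0.9701) = 57.6%.

57.6%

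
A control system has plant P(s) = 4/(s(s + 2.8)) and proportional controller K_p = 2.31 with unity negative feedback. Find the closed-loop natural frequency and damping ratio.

ω_n = 3.04 rad/s, ζ = 0.461

The closed-loop denominator is s(s+2.8) + 2.31·4 = s² + 2.8s + 9.24.
So ω_n² = 9.24 ⇒ ω_n = 3.04 rad/s, and ζ = 2.8/(2ω_n) = 0.461.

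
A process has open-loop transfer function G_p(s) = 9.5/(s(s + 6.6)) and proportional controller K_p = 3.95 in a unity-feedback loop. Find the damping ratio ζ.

1 + K_p·G_p(s) = 0 gives s² + 6.6s + 37.52 = 0.
Matching s² + 2ζω_n s + ω_n²: ω_n = √37.52 = 6.126 rad/s and 2ζω_n = 6.6, so ζ = 6.6/(2·6.126) = 0.539.

ζ = 0.539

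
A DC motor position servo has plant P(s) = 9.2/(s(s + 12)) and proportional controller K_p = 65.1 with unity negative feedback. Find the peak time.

From 1 + K_pP(s) = 0: s² + 12s + 598.9 = 0 ⇒ ω_n = 24.47, ζ = 0.2452.
Damped frequency ω_d = ω_n√(1−ζ²) = 23.73 rad/s, so peak time T_p = π/ω_d = 0.132 s.

T_p = 0.132 s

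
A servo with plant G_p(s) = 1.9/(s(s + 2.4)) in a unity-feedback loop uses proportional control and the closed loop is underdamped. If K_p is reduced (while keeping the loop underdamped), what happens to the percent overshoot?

ζ = 2.4/(2√(1.9K_p)) rises as K_p falls; higher damping means less overshoot.

decrease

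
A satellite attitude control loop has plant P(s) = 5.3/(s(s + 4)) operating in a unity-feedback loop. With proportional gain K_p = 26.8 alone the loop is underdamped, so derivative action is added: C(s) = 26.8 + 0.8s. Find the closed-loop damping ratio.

Forward path: (26.8 + 0.8s)·5.3/(s(s+4)). The closed-loop characteristic equation is s² + (4 + 5.3·0.8)s + 5.3·26.8 = 0.
That is s² + 8.24s + 142 = 0, so ω_n = 11.92 rad/s and ζ = 8.24/(2·11.92) = 0.3457.

ζ = 0.346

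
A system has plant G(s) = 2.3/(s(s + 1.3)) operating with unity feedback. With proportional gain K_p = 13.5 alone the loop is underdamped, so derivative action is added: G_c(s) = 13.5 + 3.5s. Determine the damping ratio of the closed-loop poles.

ζ = 0.839

Forward path: (13.5 + 3.5s)·2.3/(s(s+1.3)). The closed-loop characteristic equation is s² + (1.3 + 2.3·3.5)s + 2.3·13.5 = 0.
That is s² + 9.35s + 31.05 = 0, so ω_n = 5.572 rad/s and ζ = 9.35/(2·5.572) = 0.839.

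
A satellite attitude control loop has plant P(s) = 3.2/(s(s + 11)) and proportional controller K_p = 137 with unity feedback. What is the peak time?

Closed-loop characteristic equation: s² + 11s + 438.4 = 0, so ω_n = 20.94 rad/s and ζ = 11/(2·20.94) = 0.2627.
Damped frequency ω_d = ω_n√(1−ζ²) = 20.2 rad/s, so peak time T_p = π/ω_d = 0.156 s.

T_p = 0.156 s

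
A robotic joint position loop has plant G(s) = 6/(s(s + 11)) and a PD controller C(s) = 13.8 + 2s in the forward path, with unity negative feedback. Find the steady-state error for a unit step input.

0

The open loop C(s)G(s) has a pole at the origin (type 1), so the static position error constant is infinite and e_ss = 1/(1+∞) = 0.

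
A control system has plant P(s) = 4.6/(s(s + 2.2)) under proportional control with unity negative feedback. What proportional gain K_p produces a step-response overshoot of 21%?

K_p = 1.33

From %OS = 100·exp(−πζ/√(1−ζ²)) = 21%, ζ = −ln(0.21)/√(π²+ln²(0.21)) = 0.4449.
Characteristic equation s² + 2.2s + 4.6K_p = 0 gives ζ = 2.2/(2√(4.6K_p)).
Setting ζ = 0.4449: √(4.6K_p) = 2.2/(2·0.4449) = 2.472, so K_p = 6.113/4.6 = 1.33.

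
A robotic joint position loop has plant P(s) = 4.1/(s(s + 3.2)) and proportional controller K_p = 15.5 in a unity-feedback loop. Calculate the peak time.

T_p = 0.402 s

From 1 + K_pP(s) = 0: s² + 3.2s + 63.55 = 0 ⇒ ω_n = 7.972, ζ = 0.2007.
Damped frequency ω_d = ω_n√(1−ζ²) = 7.81 rad/s, so peak time T_p = π/ω_d = 0.402 s.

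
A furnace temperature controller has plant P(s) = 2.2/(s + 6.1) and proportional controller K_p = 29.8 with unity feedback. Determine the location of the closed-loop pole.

s = -71.66

Closed-loop transfer function: T(s) = K_p·P(s)/(1 + K_p·P(s)) = 65.56/(s + 6.1 + 65.56) = 65.56/(s + 71.66).
The closed-loop pole is at s = −71.66.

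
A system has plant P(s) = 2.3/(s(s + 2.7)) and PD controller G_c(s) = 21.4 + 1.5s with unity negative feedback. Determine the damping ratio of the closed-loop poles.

Forward path: (21.4 + 1.5s)·2.3/(s(s+2.7)). The closed-loop characteristic equation is s² + (2.7 + 2.3·1.5)s + 2.3·21.4 = 0.
That is s² + 6.15s + 49.22 = 0, so ω_n = 7.016 rad/s and ζ = 6.15/(2·7.016) = 0.4383.

ζ = 0.438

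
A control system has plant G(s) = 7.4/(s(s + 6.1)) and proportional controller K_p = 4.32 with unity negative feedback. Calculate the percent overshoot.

13.4%

Closed-loop characteristic equation: s² + 6.1s + 31.97 = 0, so ω_n = 5.654 rad/s and ζ = 6.1/(2·5.654) = 0.5394.
%OS = 100·exp(−πζ/√(1−ζ²)) = 100·exp(−π·0.5394/√0.709) = 13.4%.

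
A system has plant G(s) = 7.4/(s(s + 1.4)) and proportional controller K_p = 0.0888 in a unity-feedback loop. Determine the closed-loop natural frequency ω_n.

With unity feedback the closed-loop characteristic equation is s² + 1.4s + 0.0888·7.4 = s² + 1.4s + 0.6571 = 0.
Matching s² + 2ζω_n s + ω_n²: ω_n = √0.6571 = 0.8106 rad/s and 2ζω_n = 1.4, so ζ = 1.4/(2·0.8106) = 0.864.

ω_n = 0.811 rad/s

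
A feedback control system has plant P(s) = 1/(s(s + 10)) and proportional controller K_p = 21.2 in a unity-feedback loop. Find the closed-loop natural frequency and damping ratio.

ω_n = 4.6 rad/s, ζ = 1.09

The closed-loop denominator is s(s+10) + 21.2·1 = s² + 10s + 21.2.
So ω_n² = 21.2 ⇒ ω_n = 4.604 rad/s, and ζ = 10/(2ω_n) = 1.09.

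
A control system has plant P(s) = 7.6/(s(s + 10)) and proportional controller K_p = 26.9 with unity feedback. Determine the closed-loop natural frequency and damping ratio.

With unity feedback the closed-loop characteristic equation is s² + 10s + 26.9·7.6 = s² + 10s + 204.4 = 0.
Matching s² + 2ζω_n s + ω_n²: ω_n = √204.4 = 14.3 rad/s and 2ζω_n = 10, so ζ = 10/(2·14.3) = 0.35.

ω_n = 14.3 rad/s, ζ = 0.35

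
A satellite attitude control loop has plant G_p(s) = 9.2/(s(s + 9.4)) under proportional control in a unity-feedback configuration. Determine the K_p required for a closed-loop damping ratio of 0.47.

K_p = 10.9

Closed-loop characteristic equation: s² + 9.4s + K_p·9.2 = 0.
So ω_n = √(9.2K_p) and 2ζω_n = 9.4, giving ζ = 9.4/(2√(9.2K_p)).
Setting ζ = 0.47: √(9.2K_p) = 9.4/(2·0.47) = 10, so K_p = 100/9.2 = 10.9.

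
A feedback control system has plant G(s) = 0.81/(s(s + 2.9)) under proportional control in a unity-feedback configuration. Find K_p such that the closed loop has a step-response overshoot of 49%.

K_p = 52.9

From %OS = 100·exp(−πζ/√(1−ζ²)) = 49%, ζ = −ln(0.49)/√(π²+ln²(0.49)) = 0.2214.
Characteristic equation s² + 2.9s + 0.81K_p = 0 gives ζ = 2.9/(2√(0.81K_p)).
Setting ζ = 0.2214: √(0.81K_p) = 2.9/(2·0.2214) = 6.548, so K_p = 42.88/0.81 = 52.9.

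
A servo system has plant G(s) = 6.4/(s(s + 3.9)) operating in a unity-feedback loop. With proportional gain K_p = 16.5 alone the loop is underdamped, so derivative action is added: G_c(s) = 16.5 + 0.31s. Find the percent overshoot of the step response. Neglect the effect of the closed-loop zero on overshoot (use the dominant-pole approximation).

Forward path: (16.5 + 0.31s)·6.4/(s(s+3.9)). The closed-loop characteristic equation is s² + (3.9 + 6.4·0.31)s + 6.4·16.5 = 0.
That is s² + 5.884s + 105.6 = 0, so ω_n = 10.28 rad/s and ζ = 5.884/(2·10.28) = 0.2863.
%OS = 100·exp(−πζ/√(1−ζ²)) = 39.1%.

39.1%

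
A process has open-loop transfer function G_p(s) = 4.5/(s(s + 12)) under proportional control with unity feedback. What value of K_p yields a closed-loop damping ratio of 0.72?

K_p = 15.4

Closed-loop characteristic equation: s² + 12s + K_p·4.5 = 0.
So ω_n = √(4.5K_p) and 2ζω_n = 12, giving ζ = 12/(2√(4.5K_p)).
Setting ζ = 0.72: √(4.5K_p) = 12/(2·0.72) = 8.333, so K_p = 69.44/4.5 = 15.4.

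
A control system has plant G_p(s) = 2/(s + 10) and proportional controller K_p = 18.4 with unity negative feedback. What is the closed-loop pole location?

Closed-loop transfer function: T(s) = K_p·G_p(s)/(1 + K_p·G_p(s)) = 36.8/(s + 10 + 36.8) = 36.8/(s + 46.8).
The closed-loop pole is at s = −46.8.

s = -46.8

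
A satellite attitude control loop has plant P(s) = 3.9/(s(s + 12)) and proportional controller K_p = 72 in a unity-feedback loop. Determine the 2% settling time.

From 1 + K_pP(s) = 0: s² + 12s + 280.8 = 0 ⇒ ω_n = 16.76, ζ = 0.3581.
2% settling time T_s ≈ 4/(ζω_n) = 4/6 = 0.667 s.

T_s ≈ 0.667 s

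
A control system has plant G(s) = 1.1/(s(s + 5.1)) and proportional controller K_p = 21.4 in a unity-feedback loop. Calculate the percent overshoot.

14.4%

The closed-loop denominator s² + 5.1s + 23.54 gives ω_n = √23.54 = 4.852 and ζ = 5.1/(2ω_n) = 0.5256.
%OS = 100·exp(−πζ/√(1−ζ²)) = 100·exp(−π·0.5256/√0.7238) = 14.4%.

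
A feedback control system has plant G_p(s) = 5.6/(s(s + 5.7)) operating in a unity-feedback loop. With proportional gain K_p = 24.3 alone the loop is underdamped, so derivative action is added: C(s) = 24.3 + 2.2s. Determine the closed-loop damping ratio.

Forward path: (24.3 + 2.2s)·5.6/(s(s+5.7)). The closed-loop characteristic equation is s² + (5.7 + 5.6·2.2)s + 5.6·24.3 = 0.
That is s² + 18.02s + 136.1 = 0, so ω_n = 11.67 rad/s and ζ = 18.02/(2·11.67) = 0.7724.

ζ = 0.772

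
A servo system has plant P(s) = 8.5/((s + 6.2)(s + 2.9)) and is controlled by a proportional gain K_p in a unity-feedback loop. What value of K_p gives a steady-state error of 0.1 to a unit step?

K_p = 19

For a type-0 loop with proportional control, e_ss = 1/(1 + K_p·P(0)).
P(0) = 0.4727. Require 1/(1 + K_p·0.4727) = 0.1, so 1 + 0.4727·K_p = 10.
K_p = (10 − 1)/0.4727 = 19.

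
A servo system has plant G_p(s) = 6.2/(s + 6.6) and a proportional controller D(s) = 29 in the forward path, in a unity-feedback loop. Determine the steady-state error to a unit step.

The loop is type 0. Static position error constant K_pos = D(0)·G_p(0) = 29·0.9394 = 27.24.
Steady-state error to a unit step: e_ss = 1/(1+K_pos) = 1/28.24 = 0.0354.

0.0354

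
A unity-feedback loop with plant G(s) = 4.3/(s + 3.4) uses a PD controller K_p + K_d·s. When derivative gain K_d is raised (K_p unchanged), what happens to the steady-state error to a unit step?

unchanged

K_d affects only the transient (the s-coefficient); the DC loop gain, and hence e_ss, depends only on K_p.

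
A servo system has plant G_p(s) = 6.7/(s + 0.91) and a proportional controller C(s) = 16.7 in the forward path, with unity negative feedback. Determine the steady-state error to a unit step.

The loop is type 0. Static position error constant K_pos = C(0)·G_p(0) = 16.7·7.363 = 123.
Steady-state error to a unit step: e_ss = 1/(1+K_pos) = 1/124 = 0.00807.

0.00807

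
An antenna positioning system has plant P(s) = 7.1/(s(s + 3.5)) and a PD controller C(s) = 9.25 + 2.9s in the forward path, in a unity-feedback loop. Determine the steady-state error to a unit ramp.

The loop has one pole at the origin (type 1). Velocity error constant K_v = lim_{s→0} s·C(s)P(s) = 9.25·7.1/3.5 = 18.76.
Steady-state error to a unit ramp: e_ss = 1/K_v = 0.0533.

0.0533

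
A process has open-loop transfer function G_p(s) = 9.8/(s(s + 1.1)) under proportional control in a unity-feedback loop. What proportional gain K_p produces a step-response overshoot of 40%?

From %OS = 100·exp(−πζ/√(1−ζ²)) = 40%, ζ = −ln(0.4)/√(π²+ln²(0.4)) = 0.28.
Characteristic equation s² + 1.1s + 9.8K_p = 0 gives ζ = 1.1/(2√(9.8K_p)).
Setting ζ = 0.28: √(9.8K_p) = 1.1/(2·0.28) = 1.964, so K_p = 3.858/9.8 = 0.394.

K_p = 0.394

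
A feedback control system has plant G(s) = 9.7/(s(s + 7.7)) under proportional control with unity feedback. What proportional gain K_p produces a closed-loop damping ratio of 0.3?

K_p = 17

Closed-loop characteristic equation: s² + 7.7s + K_p·9.7 = 0.
So ω_n = √(9.7K_p) and 2ζω_n = 7.7, giving ζ = 7.7/(2√(9.7K_p)).
Setting ζ = 0.3: √(9.7K_p) = 7.7/(2·0.3) = 12.83, so K_p = 164.7/9.7 = 17.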